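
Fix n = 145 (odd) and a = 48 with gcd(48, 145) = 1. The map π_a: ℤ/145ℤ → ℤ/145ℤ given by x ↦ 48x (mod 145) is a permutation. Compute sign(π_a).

+1

Trace 12: π^k(12) = [12, 141, 98, 64, 27, 136, 3] for k=0..6.
π_48 has 7 disjoint cycles with lengths [28, 28, 28, 28, 28, 4, 1] on {0,…,144}.
With 7 cycles on 145 points, sign = (−1)^{145−7} = +1.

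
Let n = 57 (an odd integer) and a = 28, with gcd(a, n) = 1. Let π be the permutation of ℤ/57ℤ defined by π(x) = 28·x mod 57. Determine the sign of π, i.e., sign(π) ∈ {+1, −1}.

+1

Trace 49: π^k(49) = [49, 4, 55, 1, 28, 43, 7] for k=0..6.
9 cycles of lengths [9, 9, 9, 9, 9, 9, 1, 1, 1].
9 cycles on 57: each ℓ→(−1)^(ℓ−1), product (−1)^48 = +1.
The Jacobi symbol (28|57) = +1 (Zolotarev) agrees.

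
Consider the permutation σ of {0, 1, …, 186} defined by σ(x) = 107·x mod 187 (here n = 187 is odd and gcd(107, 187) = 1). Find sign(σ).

+1

Start at x=25: 25 → 57 → 115 → 150 → 155 → 129 → 152 → … (one orbit).
Cycle lengths of π_107 on ℤ/187ℤ: [80, 80, 16, 10, 1]; 5 cycles in total.
sign(π) = (−1)^{n − #cycles} = (−1)^{187−5} = (−1)^182 = +1.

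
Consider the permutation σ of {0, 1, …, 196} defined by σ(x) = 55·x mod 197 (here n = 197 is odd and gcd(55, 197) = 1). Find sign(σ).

+1

Trace 181: π^k(181) = [181, 105, 62, 61, 6, 133, 26] for k=0..6.
Cycle type of π: 98×2 + 1; total 3 cycles.
n − c = 197 − 3 = 194; sign = (−1)^194 = +1.
Check: (55/197) = +1 by Zolotarev.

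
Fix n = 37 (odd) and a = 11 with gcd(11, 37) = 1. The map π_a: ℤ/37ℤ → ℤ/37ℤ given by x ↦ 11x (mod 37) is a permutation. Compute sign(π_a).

+1

Trace 10: π^k(10) = [10, 36, 26, 27, 1, 11] for k=0..5.
π_11 has 7 disjoint cycles with lengths [6, 6, 6, 6, 6, 6, 1] on {0,…,36}.
With 7 cycles on 37 points, sign = (−1)^{37−7} = +1.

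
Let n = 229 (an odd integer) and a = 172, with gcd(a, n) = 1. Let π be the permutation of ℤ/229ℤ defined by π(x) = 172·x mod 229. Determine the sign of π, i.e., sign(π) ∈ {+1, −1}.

+1

Start at x=17: 17 → 176 → 44 → 11 → 60 → 15 → 61 → … (one orbit).
π_172 has 7 disjoint cycles with lengths [38, 38, 38, 38, 38, 38, 1] on {0,…,228}.
With 7 cycles on 229 points, sign = (−1)^{229−7} = +1.
Check: (172/229) = +1 by Zolotarev.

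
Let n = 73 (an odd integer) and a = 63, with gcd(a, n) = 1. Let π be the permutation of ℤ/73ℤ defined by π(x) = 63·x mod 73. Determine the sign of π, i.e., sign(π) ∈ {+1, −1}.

Trace 63: π^k(63) = [63, 27, 22, 72, 10, 46, 51] for k=0..6.
Cycle type of π: 8×9 + 1; total 10 cycles.
n − c = 73 − 10 = 63; sign = (−1)^63 = -1.
The Jacobi symbol (63|73) = -1 (Zolotarev) agrees.

-1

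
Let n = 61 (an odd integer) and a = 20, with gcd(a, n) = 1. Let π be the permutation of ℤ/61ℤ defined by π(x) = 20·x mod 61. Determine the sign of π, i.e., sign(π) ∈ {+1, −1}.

+1

Orbit of 34 under x↦20x: [34, 9, 58, 1, 20]… (length divides ord_61(20)).
Decompose π into cycles: lengths [5, 5, 5, 5, 5, 5, 5, 5, 5, 5, 5, 5, 1] (13 cycles, including the fixed point 0).
13 cycles on 61: each ℓ→(−1)^(ℓ−1), product (−1)^48 = +1.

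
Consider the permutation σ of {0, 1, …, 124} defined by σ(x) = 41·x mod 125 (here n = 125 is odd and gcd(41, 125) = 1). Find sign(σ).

+1

Start at x=11: 11 → 76 → 116 → 6 → 121 → 86 → 26 → … (one orbit).
13 cycles of lengths [25, 25, 25, 25, 5, 5, 5, 5, 1, 1, 1, 1, 1].
With 13 cycles on 125 points, sign = (−1)^{125−13} = +1.
Check: (41/125) = +1 by Zolotarev.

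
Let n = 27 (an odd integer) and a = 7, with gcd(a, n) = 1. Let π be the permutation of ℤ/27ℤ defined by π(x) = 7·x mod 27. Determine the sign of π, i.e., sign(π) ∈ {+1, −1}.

Start at x=1: 1 → 7 → 22 → 19 → 25 → 13 → 10 → … (one orbit).
Cycle lengths of π_7 on ℤ/27ℤ: [9, 9, 3, 3, 1, 1, 1]; 7 cycles in total.
27 − 7 = 20 transpositions; sign(π) = (−1)^20 = +1.

+1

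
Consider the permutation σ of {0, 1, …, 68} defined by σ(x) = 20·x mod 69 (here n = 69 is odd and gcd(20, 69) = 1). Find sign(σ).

+1

Trace 68: π^k(68) = [68, 49, 14, 4, 11, 13, 53] for k=0..6.
π_20 has 5 disjoint cycles with lengths [22, 22, 22, 2, 1] on {0,…,68}.
Σ(ℓ_i−1) = 69−5 = 64; sign = (−1)^64 = +1.
Zolotarev: (20|69) = +1, matching the cycle-count sign.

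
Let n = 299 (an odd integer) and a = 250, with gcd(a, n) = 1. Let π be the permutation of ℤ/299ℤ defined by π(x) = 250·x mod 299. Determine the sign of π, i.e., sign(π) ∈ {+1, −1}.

Trace 9: π^k(9) = [9, 157, 81, 217, 131, 159, 282] for k=0..6.
Cycle lengths of π_250 on ℤ/299ℤ: [66, 66, 66, 66, 22, 3, 3, 3, 3, 1]; 10 cycles in total.
10 cycles on 299: each ℓ→(−1)^(ℓ−1), product (−1)^289 = -1.
Via Zolotarev, sign(π_{250}) = (250|299) = -1.

-1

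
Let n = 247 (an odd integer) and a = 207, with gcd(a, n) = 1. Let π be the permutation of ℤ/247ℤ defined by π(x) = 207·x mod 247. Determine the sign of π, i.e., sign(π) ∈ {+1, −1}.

Trace 196: π^k(196) = [196, 64, 157, 142, 1, 207, 118] for k=0..6.
Cycle type of π: 18×12 + 9×2 + 2×6 + 1; total 21 cycles.
sign(π) = (−1)^{n − #cycles} = (−1)^{247−21} = (−1)^226 = +1.
(207|247)_J = +1 (Zolotarev's lemma cross-check).

+1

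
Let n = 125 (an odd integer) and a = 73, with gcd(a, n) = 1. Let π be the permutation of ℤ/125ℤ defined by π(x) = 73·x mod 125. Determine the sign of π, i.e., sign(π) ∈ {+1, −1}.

-1

Orbit of 87 under x↦73x: [87, 101, 123, 104, 92, 91, 18]… (length divides ord_125(73)).
4 cycles of lengths [100, 20, 4, 1].
125 − 4 = 121 transpositions; sign(π) = (−1)^121 = -1.
Check: (73/125) = -1 by Zolotarev.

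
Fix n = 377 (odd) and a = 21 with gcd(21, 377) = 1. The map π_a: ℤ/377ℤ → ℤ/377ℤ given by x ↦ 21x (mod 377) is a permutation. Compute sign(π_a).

Orbit of 60 under x↦21x: [60, 129, 70, 339, 333, 207, 200]… (length divides ord_377(21)).
Decompose π into cycles: lengths [28, 28, 28, 28, 28, 28, 28, 28, 28, 28, 28, 28, 28, 4, 4, 4, 1] (17 cycles, including the fixed point 0).
17 cycles on 377: each ℓ→(−1)^(ℓ−1), product (−1)^360 = +1.
Zolotarev: (21|377) = +1, matching the cycle-count sign.

+1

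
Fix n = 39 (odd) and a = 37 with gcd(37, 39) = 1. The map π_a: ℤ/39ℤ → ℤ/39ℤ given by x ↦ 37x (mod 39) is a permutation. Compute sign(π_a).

-1

Start at x=19: 19 → 1 → 37 → 4 → 31 → 16 → 7 → … (one orbit).
6 cycles of lengths [12, 12, 12, 1, 1, 1].
sign(π) = (−1)^{n − #cycles} = (−1)^{39−6} = (−1)^33 = -1.
(37|39)_J = -1 (Zolotarev's lemma cross-check).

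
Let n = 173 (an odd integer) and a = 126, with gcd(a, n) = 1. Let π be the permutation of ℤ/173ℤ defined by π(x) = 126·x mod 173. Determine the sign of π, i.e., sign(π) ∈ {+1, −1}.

+1

Start at x=49: 49 → 119 → 116 → 84 → 31 → 100 → 144 → … (one orbit).
π_126 has 3 disjoint cycles with lengths [86, 86, 1] on {0,…,172}.
With 3 cycles on 173 points, sign = (−1)^{173−3} = +1.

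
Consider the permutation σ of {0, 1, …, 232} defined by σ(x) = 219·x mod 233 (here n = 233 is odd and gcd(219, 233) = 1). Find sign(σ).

Orbit of 56 under x↦219x: [56, 148, 25, 116, 7, 135, 207]… (length divides ord_233(219)).
Cycle type of π: 116×2 + 1; total 3 cycles.
Σ(ℓ_i−1) = 233−3 = 230; sign = (−1)^230 = +1.

+1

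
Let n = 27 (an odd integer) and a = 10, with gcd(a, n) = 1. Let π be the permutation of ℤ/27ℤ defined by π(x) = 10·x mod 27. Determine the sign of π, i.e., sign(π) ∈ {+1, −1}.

+1

Orbit of 19 under x↦10x: [19, 1, 10]… (length divides ord_27(10)).
The orbit structure of x ↦ 10x mod 27: 15 orbits of sizes [3, 3, 3, 3, 3, 3, 1, 1, 1, 1, 1, 1, 1, 1, 1].
sign(π) = (−1)^{n − #cycles} = (−1)^{27−15} = (−1)^12 = +1.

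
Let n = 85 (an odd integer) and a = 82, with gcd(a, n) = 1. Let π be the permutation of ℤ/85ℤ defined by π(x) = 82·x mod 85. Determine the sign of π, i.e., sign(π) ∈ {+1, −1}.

+1

Start at x=37: 37 → 59 → 78 → 21 → 22 → 19 → 28 → … (one orbit).
Cycle type of π: 16×5 + 4 + 1; total 7 cycles.
With 7 cycles on 85 points, sign = (−1)^{85−7} = +1.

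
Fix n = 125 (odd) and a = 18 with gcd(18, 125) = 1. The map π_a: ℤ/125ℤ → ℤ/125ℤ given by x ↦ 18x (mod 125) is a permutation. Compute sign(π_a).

-1

Trace 57: π^k(57) = [57, 26, 93, 49, 7, 1, 18] for k=0..6.
π_18 has 12 disjoint cycles with lengths [20, 20, 20, 20, 20, 4, 4, 4, 4, 4, 4, 1] on {0,…,124}.
12 cycles on 125: each ℓ→(−1)^(ℓ−1), product (−1)^113 = -1.
Check: (18/125) = -1 by Zolotarev.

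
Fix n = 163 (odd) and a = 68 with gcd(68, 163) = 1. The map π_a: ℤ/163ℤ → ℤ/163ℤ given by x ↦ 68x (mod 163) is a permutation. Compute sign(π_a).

-1

Trace 63: π^k(63) = [63, 46, 31, 152, 67, 155, 108] for k=0..6.
The orbit structure of x ↦ 68x mod 163: 2 orbits of sizes [162, 1].
With 2 cycles on 163 points, sign = (−1)^{163−2} = -1.
The Jacobi symbol (68|163) = -1 (Zolotarev) agrees.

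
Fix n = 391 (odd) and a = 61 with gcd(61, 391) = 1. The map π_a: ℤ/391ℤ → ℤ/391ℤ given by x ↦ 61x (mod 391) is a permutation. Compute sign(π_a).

+1

Start at x=379: 379 → 50 → 313 → 325 → 275 → 353 → 28 → … (one orbit).
π_61 has 5 disjoint cycles with lengths [176, 176, 22, 16, 1] on {0,…,390}.
With 5 cycles on 391 points, sign = (−1)^{391−5} = +1.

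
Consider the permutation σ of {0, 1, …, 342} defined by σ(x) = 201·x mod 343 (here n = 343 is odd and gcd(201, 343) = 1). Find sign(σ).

Start at x=198: 198 → 10 → 295 → 299 → 74 → 125 → 86 → … (one orbit).
π_201 has 4 disjoint cycles with lengths [294, 42, 6, 1] on {0,…,342}.
n − c = 343 − 4 = 339; sign = (−1)^339 = -1.
The Jacobi symbol (201|343) = -1 (Zolotarev) agrees.

-1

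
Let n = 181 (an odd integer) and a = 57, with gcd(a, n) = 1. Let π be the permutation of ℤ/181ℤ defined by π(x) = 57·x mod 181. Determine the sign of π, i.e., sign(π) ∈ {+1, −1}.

-1

Orbit of 2 under x↦57x: [2, 114, 163, 60, 162, 3, 171]… (length divides ord_181(57)).
Decompose π into cycles: lengths [180, 1] (2 cycles, including the fixed point 0).
n − c = 181 − 2 = 179; sign = (−1)^179 = -1.
Zolotarev: (57|181) = -1, matching the cycle-count sign.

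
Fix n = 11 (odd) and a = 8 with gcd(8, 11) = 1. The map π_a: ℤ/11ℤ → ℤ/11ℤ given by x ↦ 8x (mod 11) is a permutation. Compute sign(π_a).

-1

Orbit of 4 under x↦8x: [4, 10, 3, 2, 5, 7, 1]… (length divides ord_11(8)).
2 cycles of lengths [10, 1].
With 2 cycles on 11 points, sign = (−1)^{11−2} = -1.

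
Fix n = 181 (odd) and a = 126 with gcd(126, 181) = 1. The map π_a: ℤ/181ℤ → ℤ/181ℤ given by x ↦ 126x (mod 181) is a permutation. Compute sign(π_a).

+1

Orbit of 117 under x↦126x: [117, 81, 70, 132, 161, 14, 135]… (length divides ord_181(126)).
Cycle lengths of π_126 on ℤ/181ℤ: [45, 45, 45, 45, 1]; 5 cycles in total.
n − c = 181 − 5 = 176; sign = (−1)^176 = +1.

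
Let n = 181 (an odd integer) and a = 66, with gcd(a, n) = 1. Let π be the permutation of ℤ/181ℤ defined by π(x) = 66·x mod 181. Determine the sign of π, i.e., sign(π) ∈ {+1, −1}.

-1

Orbit of 112 under x↦66x: [112, 152, 77, 14, 19, 168, 47]… (length divides ord_181(66)).
Cycle type of π: 180 + 1; total 2 cycles.
n − c = 181 − 2 = 179; sign = (−1)^179 = -1.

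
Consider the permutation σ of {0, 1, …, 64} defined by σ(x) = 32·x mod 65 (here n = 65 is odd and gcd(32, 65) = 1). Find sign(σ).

+1

Orbit of 33 under x↦32x: [33, 16, 57, 4, 63, 1, 32]… (length divides ord_65(32)).
π_32 has 7 disjoint cycles with lengths [12, 12, 12, 12, 12, 4, 1] on {0,…,64}.
n − c = 65 − 7 = 58; sign = (−1)^58 = +1.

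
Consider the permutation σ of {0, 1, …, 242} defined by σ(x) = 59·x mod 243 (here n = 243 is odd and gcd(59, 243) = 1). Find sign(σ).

Orbit of 22 under x↦59x: [22, 83, 37, 239, 7, 170, 67]… (length divides ord_243(59)).
Cycle type of π: 162 + 54 + 18 + 6 + 2 + 1; total 6 cycles.
6 cycles on 243: each ℓ→(−1)^(ℓ−1), product (−1)^237 = -1.

-1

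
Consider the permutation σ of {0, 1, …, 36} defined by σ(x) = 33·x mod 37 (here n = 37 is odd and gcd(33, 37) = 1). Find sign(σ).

Trace 26: π^k(26) = [26, 7, 9, 1, 33, 16, 10] for k=0..6.
The orbit structure of x ↦ 33x mod 37: 5 orbits of sizes [9, 9, 9, 9, 1].
5 cycles on 37: each ℓ→(−1)^(ℓ−1), product (−1)^32 = +1.

+1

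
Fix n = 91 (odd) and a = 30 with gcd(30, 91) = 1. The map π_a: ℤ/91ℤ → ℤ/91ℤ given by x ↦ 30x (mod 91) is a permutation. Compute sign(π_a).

+1

Start at x=9: 9 → 88 → 1 → 30 → 81 → 64 → 9 (one orbit).
The orbit structure of x ↦ 30x mod 91: 17 orbits of sizes [6, 6, 6, 6, 6, 6, 6, 6, 6, 6, 6, 6, 6, 6, 3, 3, 1].
n − c = 91 − 17 = 74; sign = (−1)^74 = +1.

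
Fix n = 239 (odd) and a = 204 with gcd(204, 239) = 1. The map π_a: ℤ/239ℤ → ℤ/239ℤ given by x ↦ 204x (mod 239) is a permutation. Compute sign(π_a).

+1

Orbit of 64 under x↦204x: [64, 150, 8, 198, 1, 204, 30]… (length divides ord_239(204)).
Decompose π into cycles: lengths [119, 119, 1] (3 cycles, including the fixed point 0).
239 − 3 = 236 transpositions; sign(π) = (−1)^236 = +1.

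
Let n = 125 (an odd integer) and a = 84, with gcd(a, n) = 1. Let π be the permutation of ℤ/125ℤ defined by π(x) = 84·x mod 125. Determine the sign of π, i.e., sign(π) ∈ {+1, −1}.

+1

Orbit of 66 under x↦84x: [66, 44, 71, 89, 101, 109, 31]… (length divides ord_125(84)).
π_84 has 7 disjoint cycles with lengths [50, 50, 10, 10, 2, 2, 1] on {0,…,124}.
With 7 cycles on 125 points, sign = (−1)^{125−7} = +1.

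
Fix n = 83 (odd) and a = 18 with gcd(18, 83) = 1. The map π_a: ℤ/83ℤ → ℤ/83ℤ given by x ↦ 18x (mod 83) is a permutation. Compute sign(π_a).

Start at x=57: 57 → 30 → 42 → 9 → 79 → 11 → 32 → … (one orbit).
Cycle lengths of π_18 on ℤ/83ℤ: [82, 1]; 2 cycles in total.
2 cycles on 83: each ℓ→(−1)^(ℓ−1), product (−1)^81 = -1.
Zolotarev: (18|83) = -1, matching the cycle-count sign.

-1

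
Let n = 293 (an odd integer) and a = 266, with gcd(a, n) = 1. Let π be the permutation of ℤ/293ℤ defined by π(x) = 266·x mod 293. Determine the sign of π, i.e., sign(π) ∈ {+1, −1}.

Trace 48: π^k(48) = [48, 169, 125, 141, 2, 239, 286] for k=0..6.
Cycle lengths of π_266 on ℤ/293ℤ: [292, 1]; 2 cycles in total.
2 cycles on 293: each ℓ→(−1)^(ℓ−1), product (−1)^291 = -1.

-1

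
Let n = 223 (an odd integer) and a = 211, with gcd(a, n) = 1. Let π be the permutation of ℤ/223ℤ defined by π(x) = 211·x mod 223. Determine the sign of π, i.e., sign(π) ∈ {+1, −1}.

+1

Orbit of 18 under x↦211x: [18, 7, 139, 116, 169, 202, 29]… (length divides ord_223(211)).
Cycle type of π: 111×2 + 1; total 3 cycles.
n − c = 223 − 3 = 220; sign = (−1)^220 = +1.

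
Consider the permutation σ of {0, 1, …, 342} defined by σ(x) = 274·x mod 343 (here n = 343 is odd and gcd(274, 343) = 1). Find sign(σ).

Orbit of 78 under x↦274x: [78, 106, 232, 113, 92, 169, 1]… (length divides ord_343(274)).
π_274 has 19 disjoint cycles with lengths [49, 49, 49, 49, 49, 49, 7, 7, 7, 7, 7, 7, 1, 1, 1, 1, 1, 1, 1] on {0,…,342}.
sign(π) = (−1)^{n − #cycles} = (−1)^{343−19} = (−1)^324 = +1.
The Jacobi symbol (274|343) = +1 (Zolotarev) agrees.

+1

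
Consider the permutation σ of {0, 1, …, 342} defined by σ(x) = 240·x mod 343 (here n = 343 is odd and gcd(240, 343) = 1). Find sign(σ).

+1

Orbit of 23 under x↦240x: [23, 32, 134, 261, 214, 253, 9]… (length divides ord_343(240)).
7 cycles of lengths [147, 147, 21, 21, 3, 3, 1].
n − c = 343 − 7 = 336; sign = (−1)^336 = +1.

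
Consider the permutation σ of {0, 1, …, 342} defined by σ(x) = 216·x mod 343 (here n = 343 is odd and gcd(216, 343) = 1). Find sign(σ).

Trace 330: π^k(330) = [330, 279, 239, 174, 197, 20, 204] for k=0..6.
The orbit structure of x ↦ 216x mod 343: 10 orbits of sizes [98, 98, 98, 14, 14, 14, 2, 2, 2, 1].
343 − 10 = 333 transpositions; sign(π) = (−1)^333 = -1.
The Jacobi symbol (216|343) = -1 (Zolotarev) agrees.

-1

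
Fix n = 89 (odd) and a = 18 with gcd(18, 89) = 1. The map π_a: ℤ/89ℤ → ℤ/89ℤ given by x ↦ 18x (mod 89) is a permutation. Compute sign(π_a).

Orbit of 40 under x↦18x: [40, 8, 55, 11, 20, 4, 72]… (length divides ord_89(18)).
Cycle lengths of π_18 on ℤ/89ℤ: [44, 44, 1]; 3 cycles in total.
Σ(ℓ_i−1) = 89−3 = 86; sign = (−1)^86 = +1.
Via Zolotarev, sign(π_{18}) = (18|89) = +1.

+1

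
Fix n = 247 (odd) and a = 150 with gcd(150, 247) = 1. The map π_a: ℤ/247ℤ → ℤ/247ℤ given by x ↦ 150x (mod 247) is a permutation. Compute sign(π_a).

-1

Start at x=220: 220 → 149 → 120 → 216 → 43 → 28 → 1 → … (one orbit).
Cycle type of π: 36×6 + 12 + 9×2 + 1; total 10 cycles.
Σ(ℓ_i−1) = 247−10 = 237; sign = (−1)^237 = -1.
Check: (150/247) = -1 by Zolotarev.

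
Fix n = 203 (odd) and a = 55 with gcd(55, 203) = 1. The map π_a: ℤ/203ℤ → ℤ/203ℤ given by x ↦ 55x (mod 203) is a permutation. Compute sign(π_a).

+1

Start at x=48: 48 → 1 → 55 → 183 → 118 → 197 → 76 → … (one orbit).
The orbit structure of x ↦ 55x mod 203: 11 orbits of sizes [28, 28, 28, 28, 28, 28, 28, 2, 2, 2, 1].
sign(π) = (−1)^{n − #cycles} = (−1)^{203−11} = (−1)^192 = +1.
Check: (55/203) = +1 by Zolotarev.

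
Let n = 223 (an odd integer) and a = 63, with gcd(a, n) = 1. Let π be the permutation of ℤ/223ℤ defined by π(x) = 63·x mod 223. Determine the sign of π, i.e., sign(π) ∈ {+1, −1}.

+1

Trace 169: π^k(169) = [169, 166, 200, 112, 143, 89, 32] for k=0..6.
Decompose π into cycles: lengths [111, 111, 1] (3 cycles, including the fixed point 0).
Σ(ℓ_i−1) = 223−3 = 220; sign = (−1)^220 = +1.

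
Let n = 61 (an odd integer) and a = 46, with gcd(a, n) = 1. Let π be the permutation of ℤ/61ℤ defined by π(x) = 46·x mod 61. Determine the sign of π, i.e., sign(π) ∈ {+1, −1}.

Start at x=19: 19 → 20 → 5 → 47 → 27 → 22 → 36 → … (one orbit).
Cycle lengths of π_46 on ℤ/61ℤ: [30, 30, 1]; 3 cycles in total.
n − c = 61 − 3 = 58; sign = (−1)^58 = +1.
Zolotarev: (46|61) = +1, matching the cycle-count sign.

+1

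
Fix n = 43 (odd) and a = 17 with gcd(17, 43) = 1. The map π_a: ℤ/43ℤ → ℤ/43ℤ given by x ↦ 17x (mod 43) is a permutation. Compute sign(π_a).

Orbit of 41 under x↦17x: [41, 9, 24, 21, 13, 6, 16]… (length divides ord_43(17)).
Cycle type of π: 21×2 + 1; total 3 cycles.
With 3 cycles on 43 points, sign = (−1)^{43−3} = +1.

+1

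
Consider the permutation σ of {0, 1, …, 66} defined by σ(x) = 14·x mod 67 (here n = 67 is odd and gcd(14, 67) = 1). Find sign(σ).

Trace 1: π^k(1) = [1, 14, 62, 64, 25, 15, 9] for k=0..6.
7 cycles of lengths [11, 11, 11, 11, 11, 11, 1].
7 cycles on 67: each ℓ→(−1)^(ℓ−1), product (−1)^60 = +1.
Zolotarev: (14|67) = +1, matching the cycle-count sign.

+1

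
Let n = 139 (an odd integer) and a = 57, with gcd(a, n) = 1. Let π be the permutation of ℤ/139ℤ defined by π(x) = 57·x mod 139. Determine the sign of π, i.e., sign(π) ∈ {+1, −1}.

Trace 55: π^k(55) = [55, 77, 80, 112, 129, 125, 36] for k=0..6.
The orbit structure of x ↦ 57x mod 139: 7 orbits of sizes [23, 23, 23, 23, 23, 23, 1].
Σ(ℓ_i−1) = 139−7 = 132; sign = (−1)^132 = +1.

+1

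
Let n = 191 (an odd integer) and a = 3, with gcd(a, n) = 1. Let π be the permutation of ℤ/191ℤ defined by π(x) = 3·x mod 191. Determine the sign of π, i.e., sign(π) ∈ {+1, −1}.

Trace 154: π^k(154) = [154, 80, 49, 147, 59, 177, 149] for k=0..6.
Cycle lengths of π_3 on ℤ/191ℤ: [95, 95, 1]; 3 cycles in total.
191 − 3 = 188 transpositions; sign(π) = (−1)^188 = +1.

+1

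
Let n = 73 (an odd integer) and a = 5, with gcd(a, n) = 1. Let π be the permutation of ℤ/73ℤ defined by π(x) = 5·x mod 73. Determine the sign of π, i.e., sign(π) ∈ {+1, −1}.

Trace 40: π^k(40) = [40, 54, 51, 36, 34, 24, 47] for k=0..6.
Cycle lengths of π_5 on ℤ/73ℤ: [72, 1]; 2 cycles in total.
2 cycles on 73: each ℓ→(−1)^(ℓ−1), product (−1)^71 = -1.
(5|73)_J = -1 (Zolotarev's lemma cross-check).

-1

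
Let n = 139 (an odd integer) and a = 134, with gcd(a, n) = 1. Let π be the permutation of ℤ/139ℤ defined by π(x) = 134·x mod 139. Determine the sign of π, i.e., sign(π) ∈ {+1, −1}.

Start at x=95: 95 → 81 → 12 → 79 → 22 → 29 → 133 → … (one orbit).
Cycle type of π: 138 + 1; total 2 cycles.
2 cycles on 139: each ℓ→(−1)^(ℓ−1), product (−1)^137 = -1.
Check: (134/139) = -1 by Zolotarev.

-1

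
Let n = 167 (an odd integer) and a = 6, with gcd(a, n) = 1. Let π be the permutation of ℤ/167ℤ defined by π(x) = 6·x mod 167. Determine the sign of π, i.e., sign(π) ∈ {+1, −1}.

Start at x=29: 29 → 7 → 42 → 85 → 9 → 54 → 157 → … (one orbit).
π_6 has 3 disjoint cycles with lengths [83, 83, 1] on {0,…,166}.
3 cycles on 167: each ℓ→(−1)^(ℓ−1), product (−1)^164 = +1.

+1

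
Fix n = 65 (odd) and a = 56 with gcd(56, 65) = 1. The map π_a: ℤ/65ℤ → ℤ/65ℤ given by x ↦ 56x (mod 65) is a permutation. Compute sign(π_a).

+1

Trace 61: π^k(61) = [61, 36, 1, 56, 16, 51] for k=0..5.
Decompose π into cycles: lengths [6, 6, 6, 6, 6, 6, 6, 6, 6, 6, 1, 1, 1, 1, 1] (15 cycles, including the fixed point 0).
65 − 15 = 50 transpositions; sign(π) = (−1)^50 = +1.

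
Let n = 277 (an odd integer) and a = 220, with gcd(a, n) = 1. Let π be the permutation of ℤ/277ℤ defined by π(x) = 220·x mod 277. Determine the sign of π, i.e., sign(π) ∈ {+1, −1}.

+1

Trace 192: π^k(192) = [192, 136, 4, 49, 254, 203, 63] for k=0..6.
π_220 has 3 disjoint cycles with lengths [138, 138, 1] on {0,…,276}.
3 cycles on 277: each ℓ→(−1)^(ℓ−1), product (−1)^274 = +1.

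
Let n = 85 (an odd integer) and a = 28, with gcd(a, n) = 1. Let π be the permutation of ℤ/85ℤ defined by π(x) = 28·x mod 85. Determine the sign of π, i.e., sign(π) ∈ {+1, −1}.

Trace 81: π^k(81) = [81, 58, 9, 82, 1, 28, 19] for k=0..6.
7 cycles of lengths [16, 16, 16, 16, 16, 4, 1].
7 cycles on 85: each ℓ→(−1)^(ℓ−1), product (−1)^78 = +1.
(28|85)_J = +1 (Zolotarev's lemma cross-check).

+1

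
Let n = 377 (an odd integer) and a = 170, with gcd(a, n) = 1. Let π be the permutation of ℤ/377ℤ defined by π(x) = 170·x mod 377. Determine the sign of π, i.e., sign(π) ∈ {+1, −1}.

+1

Trace 53: π^k(53) = [53, 339, 326, 1, 170, 248, 313] for k=0..6.
π_170 has 65 disjoint cycles with lengths [7, 7, 7, 7, 7, 7, 7, 7, 7, 7, 7, 7, 7, 7, 7, 7, 7, 7, 7, 7, 7, 7, 7, 7, 7, 7, 7, 7, 7, 7, 7, 7, 7, 7, 7, 7, 7, 7, 7, 7, 7, 7, 7, 7, 7, 7, 7, 7, 7, 7, 7, 7, 1, 1, 1, 1, 1, 1, 1, 1, 1, 1, 1, 1, 1] on {0,…,376}.
377 − 65 = 312 transpositions; sign(π) = (−1)^312 = +1.
(170|377)_J = +1 (Zolotarev's lemma cross-check).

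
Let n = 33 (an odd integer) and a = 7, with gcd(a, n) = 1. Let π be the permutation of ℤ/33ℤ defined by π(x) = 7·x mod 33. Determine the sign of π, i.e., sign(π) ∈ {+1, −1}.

-1

Start at x=7: 7 → 16 → 13 → 25 → 10 → 4 → 28 → … (one orbit).
Cycle type of π: 10×3 + 1×3; total 6 cycles.
Σ(ℓ_i−1) = 33−6 = 27; sign = (−1)^27 = -1.
Zolotarev: (7|33) = -1, matching the cycle-count sign.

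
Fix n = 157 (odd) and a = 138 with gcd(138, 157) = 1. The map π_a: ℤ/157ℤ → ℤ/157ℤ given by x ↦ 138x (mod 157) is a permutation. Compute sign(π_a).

Start at x=120: 120 → 75 → 145 → 71 → 64 → 40 → 25 → … (one orbit).
Cycle type of π: 78×2 + 1; total 3 cycles.
sign(π) = (−1)^{n − #cycles} = (−1)^{157−3} = (−1)^154 = +1.

+1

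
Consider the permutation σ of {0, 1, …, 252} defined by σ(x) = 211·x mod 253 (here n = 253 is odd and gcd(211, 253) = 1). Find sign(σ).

-1

Orbit of 16 under x↦211x: [16, 87, 141, 150, 25, 215, 78]… (length divides ord_253(211)).
Cycle type of π: 110×2 + 11×2 + 10 + 1; total 6 cycles.
n − c = 253 − 6 = 247; sign = (−1)^247 = -1.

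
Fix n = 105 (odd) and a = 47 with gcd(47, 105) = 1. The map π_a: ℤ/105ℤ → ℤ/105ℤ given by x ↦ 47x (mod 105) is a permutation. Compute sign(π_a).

-1

Start at x=62: 62 → 79 → 38 → 1 → 47 → 4 → 83 → … (one orbit).
The orbit structure of x ↦ 47x mod 105: 14 orbits of sizes [12, 12, 12, 12, 12, 12, 6, 6, 6, 4, 4, 4, 2, 1].
105 − 14 = 91 transpositions; sign(π) = (−1)^91 = -1.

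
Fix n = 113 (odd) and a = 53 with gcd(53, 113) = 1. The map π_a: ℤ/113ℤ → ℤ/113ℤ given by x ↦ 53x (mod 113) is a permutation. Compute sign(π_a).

+1

Trace 60: π^k(60) = [60, 16, 57, 83, 105, 28, 15] for k=0..6.
π_53 has 5 disjoint cycles with lengths [28, 28, 28, 28, 1] on {0,…,112}.
sign(π) = (−1)^{n − #cycles} = (−1)^{113−5} = (−1)^108 = +1.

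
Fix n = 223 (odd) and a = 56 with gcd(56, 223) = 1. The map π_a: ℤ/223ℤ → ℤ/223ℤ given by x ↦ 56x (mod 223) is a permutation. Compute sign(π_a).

+1

Start at x=30: 30 → 119 → 197 → 105 → 82 → 132 → 33 → … (one orbit).
The orbit structure of x ↦ 56x mod 223: 7 orbits of sizes [37, 37, 37, 37, 37, 37, 1].
n − c = 223 − 7 = 216; sign = (−1)^216 = +1.
The Jacobi symbol (56|223) = +1 (Zolotarev) agrees.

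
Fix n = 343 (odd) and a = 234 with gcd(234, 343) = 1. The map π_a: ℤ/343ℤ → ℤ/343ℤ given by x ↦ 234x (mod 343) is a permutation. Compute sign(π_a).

Trace 130: π^k(130) = [130, 236, 1, 234, 219, 139, 284] for k=0..6.
Decompose π into cycles: lengths [294, 42, 6, 1] (4 cycles, including the fixed point 0).
4 cycles on 343: each ℓ→(−1)^(ℓ−1), product (−1)^339 = -1.

-1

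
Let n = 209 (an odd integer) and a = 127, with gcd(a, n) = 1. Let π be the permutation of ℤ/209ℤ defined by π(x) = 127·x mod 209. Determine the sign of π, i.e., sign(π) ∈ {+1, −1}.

+1

Start at x=180: 180 → 79 → 1 → 127 → 36 → 183 → 42 → … (one orbit).
The orbit structure of x ↦ 127x mod 209: 5 orbits of sizes [90, 90, 18, 10, 1].
With 5 cycles on 209 points, sign = (−1)^{209−5} = +1.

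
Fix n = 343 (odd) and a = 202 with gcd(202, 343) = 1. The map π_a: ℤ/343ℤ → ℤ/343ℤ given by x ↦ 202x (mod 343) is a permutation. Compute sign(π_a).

Orbit of 167 under x↦202x: [167, 120, 230, 155, 97, 43, 111]… (length divides ord_343(202)).
Cycle lengths of π_202 on ℤ/343ℤ: [98, 98, 98, 14, 14, 14, 2, 2, 2, 1]; 10 cycles in total.
n − c = 343 − 10 = 333; sign = (−1)^333 = -1.
(202|343)_J = -1 (Zolotarev's lemma cross-check).

-1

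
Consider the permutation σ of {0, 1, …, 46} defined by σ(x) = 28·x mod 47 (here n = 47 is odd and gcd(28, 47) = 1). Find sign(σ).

+1

Start at x=1: 1 → 28 → 32 → 3 → 37 → 2 → 9 → … (one orbit).
The orbit structure of x ↦ 28x mod 47: 3 orbits of sizes [23, 23, 1].
With 3 cycles on 47 points, sign = (−1)^{47−3} = +1.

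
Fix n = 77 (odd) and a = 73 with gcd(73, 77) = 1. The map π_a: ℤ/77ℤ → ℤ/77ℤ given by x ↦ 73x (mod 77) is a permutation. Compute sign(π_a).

Orbit of 40 under x↦73x: [40, 71, 24, 58, 76, 4, 61]… (length divides ord_77(73)).
The orbit structure of x ↦ 73x mod 77: 5 orbits of sizes [30, 30, 10, 6, 1].
77 − 5 = 72 transpositions; sign(π) = (−1)^72 = +1.
The Jacobi symbol (73|77) = +1 (Zolotarev) agrees.

+1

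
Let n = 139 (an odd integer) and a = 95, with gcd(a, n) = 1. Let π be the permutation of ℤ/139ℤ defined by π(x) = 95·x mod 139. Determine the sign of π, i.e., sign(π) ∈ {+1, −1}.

Trace 36: π^k(36) = [36, 84, 57, 133, 125, 60, 1] for k=0..6.
The orbit structure of x ↦ 95x mod 139: 4 orbits of sizes [46, 46, 46, 1].
139 − 4 = 135 transpositions; sign(π) = (−1)^135 = -1.
(95|139)_J = -1 (Zolotarev's lemma cross-check).

-1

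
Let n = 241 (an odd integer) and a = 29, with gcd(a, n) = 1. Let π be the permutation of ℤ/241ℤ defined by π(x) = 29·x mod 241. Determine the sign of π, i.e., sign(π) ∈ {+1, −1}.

+1

Start at x=6: 6 → 174 → 226 → 47 → 158 → 3 → 87 → … (one orbit).
Cycle lengths of π_29 on ℤ/241ℤ: [120, 120, 1]; 3 cycles in total.
Σ(ℓ_i−1) = 241−3 = 238; sign = (−1)^238 = +1.
The Jacobi symbol (29|241) = +1 (Zolotarev) agrees.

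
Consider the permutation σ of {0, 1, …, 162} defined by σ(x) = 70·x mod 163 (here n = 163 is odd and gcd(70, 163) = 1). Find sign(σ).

-1

Start at x=19: 19 → 26 → 27 → 97 → 107 → 155 → 92 → … (one orbit).
Decompose π into cycles: lengths [162, 1] (2 cycles, including the fixed point 0).
163 − 2 = 161 transpositions; sign(π) = (−1)^161 = -1.
Zolotarev: (70|163) = -1, matching the cycle-count sign.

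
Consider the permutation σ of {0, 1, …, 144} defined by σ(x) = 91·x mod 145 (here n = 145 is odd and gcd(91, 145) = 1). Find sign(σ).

+1

Orbit of 1 under x↦91x: [1, 91, 16, 6, 111, 96, 36]… (length divides ord_145(91)).
Cycle type of π: 14×10 + 1×5; total 15 cycles.
145 − 15 = 130 transpositions; sign(π) = (−1)^130 = +1.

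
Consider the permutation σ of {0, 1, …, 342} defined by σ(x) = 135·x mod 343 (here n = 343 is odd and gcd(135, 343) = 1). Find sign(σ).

+1

Start at x=221: 221 → 337 → 219 → 67 → 127 → 338 → 11 → … (one orbit).
Cycle type of π: 147×2 + 21×2 + 3×2 + 1; total 7 cycles.
With 7 cycles on 343 points, sign = (−1)^{343−7} = +1.
The Jacobi symbol (135|343) = +1 (Zolotarev) agrees.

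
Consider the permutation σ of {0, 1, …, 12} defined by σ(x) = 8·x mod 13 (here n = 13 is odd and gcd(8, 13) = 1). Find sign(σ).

-1

Trace 5: π^k(5) = [5, 1, 8, 12] for k=0..3.
π_8 has 4 disjoint cycles with lengths [4, 4, 4, 1] on {0,…,12}.
With 4 cycles on 13 points, sign = (−1)^{13−4} = -1.
The Jacobi symbol (8|13) = -1 (Zolotarev) agrees.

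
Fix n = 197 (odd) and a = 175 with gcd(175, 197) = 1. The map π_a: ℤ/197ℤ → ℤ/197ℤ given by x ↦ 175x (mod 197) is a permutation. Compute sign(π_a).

Orbit of 60 under x↦175x: [60, 59, 81, 188, 1, 175, 90]… (length divides ord_197(175)).
The orbit structure of x ↦ 175x mod 197: 5 orbits of sizes [49, 49, 49, 49, 1].
197 − 5 = 192 transpositions; sign(π) = (−1)^192 = +1.
Via Zolotarev, sign(π_{175}) = (175|197) = +1.

+1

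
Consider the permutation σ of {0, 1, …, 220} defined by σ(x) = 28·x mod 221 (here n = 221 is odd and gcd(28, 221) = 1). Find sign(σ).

Start at x=183: 183 → 41 → 43 → 99 → 120 → 45 → 155 → … (one orbit).
7 cycles of lengths [48, 48, 48, 48, 16, 12, 1].
221 − 7 = 214 transpositions; sign(π) = (−1)^214 = +1.

+1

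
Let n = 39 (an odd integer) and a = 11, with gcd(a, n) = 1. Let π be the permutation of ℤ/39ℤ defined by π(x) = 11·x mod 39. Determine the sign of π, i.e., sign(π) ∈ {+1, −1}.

+1

Start at x=10: 10 → 32 → 1 → 11 → 4 → 5 → 16 → … (one orbit).
Decompose π into cycles: lengths [12, 12, 12, 2, 1] (5 cycles, including the fixed point 0).
n − c = 39 − 5 = 34; sign = (−1)^34 = +1.
Via Zolotarev, sign(π_{11}) = (11|39) = +1.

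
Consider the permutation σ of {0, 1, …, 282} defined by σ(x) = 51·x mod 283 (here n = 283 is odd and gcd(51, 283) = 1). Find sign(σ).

+1

Start at x=106: 106 → 29 → 64 → 151 → 60 → 230 → 127 → … (one orbit).
π_51 has 7 disjoint cycles with lengths [47, 47, 47, 47, 47, 47, 1] on {0,…,282}.
With 7 cycles on 283 points, sign = (−1)^{283−7} = +1.
Check: (51/283) = +1 by Zolotarev.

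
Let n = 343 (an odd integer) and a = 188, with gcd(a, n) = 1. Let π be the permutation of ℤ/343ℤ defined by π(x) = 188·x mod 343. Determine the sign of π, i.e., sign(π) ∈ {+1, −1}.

Trace 167: π^k(167) = [167, 183, 104, 1, 188, 15, 76] for k=0..6.
Cycle lengths of π_188 on ℤ/343ℤ: [98, 98, 98, 14, 14, 14, 2, 2, 2, 1]; 10 cycles in total.
343 − 10 = 333 transpositions; sign(π) = (−1)^333 = -1.

-1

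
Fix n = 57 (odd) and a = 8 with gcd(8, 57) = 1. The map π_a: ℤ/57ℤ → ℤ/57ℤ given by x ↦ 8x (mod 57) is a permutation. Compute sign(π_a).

+1

Orbit of 49 under x↦8x: [49, 50, 1, 8, 7, 56]… (length divides ord_57(8)).
π_8 has 11 disjoint cycles with lengths [6, 6, 6, 6, 6, 6, 6, 6, 6, 2, 1] on {0,…,56}.
sign(π) = (−1)^{n − #cycles} = (−1)^{57−11} = (−1)^46 = +1.
The Jacobi symbol (8|57) = +1 (Zolotarev) agrees.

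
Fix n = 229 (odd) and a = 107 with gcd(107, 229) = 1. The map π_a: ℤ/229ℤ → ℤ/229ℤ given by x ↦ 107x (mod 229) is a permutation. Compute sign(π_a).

-1

Orbit of 122 under x↦107x: [122, 1, 107, 228]… (length divides ord_229(107)).
Cycle type of π: 4×57 + 1; total 58 cycles.
With 58 cycles on 229 points, sign = (−1)^{229−58} = -1.
(107|229)_J = -1 (Zolotarev's lemma cross-check).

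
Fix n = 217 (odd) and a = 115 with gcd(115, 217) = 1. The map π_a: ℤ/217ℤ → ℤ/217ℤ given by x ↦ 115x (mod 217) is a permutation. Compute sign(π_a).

Start at x=110: 110 → 64 → 199 → 100 → 216 → 102 → 12 → … (one orbit).
9 cycles of lengths [30, 30, 30, 30, 30, 30, 30, 6, 1].
sign(π) = (−1)^{n − #cycles} = (−1)^{217−9} = (−1)^208 = +1.
The Jacobi symbol (115|217) = +1 (Zolotarev) agrees.

+1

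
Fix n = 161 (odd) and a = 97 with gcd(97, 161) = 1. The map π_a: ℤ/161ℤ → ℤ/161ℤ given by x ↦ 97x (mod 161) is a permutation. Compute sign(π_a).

+1

Trace 50: π^k(50) = [50, 20, 8, 132, 85, 34, 78] for k=0..6.
Cycle lengths of π_97 on ℤ/161ℤ: [22, 22, 22, 22, 22, 22, 22, 2, 2, 2, 1]; 11 cycles in total.
11 cycles on 161: each ℓ→(−1)^(ℓ−1), product (−1)^150 = +1.
The Jacobi symbol (97|161) = +1 (Zolotarev) agrees.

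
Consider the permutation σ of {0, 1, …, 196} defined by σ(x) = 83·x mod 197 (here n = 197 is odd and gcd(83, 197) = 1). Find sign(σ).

+1

Start at x=1: 1 → 83 → 191 → 93 → 36 → 33 → 178 → … (one orbit).
π_83 has 15 disjoint cycles with lengths [14, 14, 14, 14, 14, 14, 14, 14, 14, 14, 14, 14, 14, 14, 1] on {0,…,196}.
sign(π) = (−1)^{n − #cycles} = (−1)^{197−15} = (−1)^182 = +1.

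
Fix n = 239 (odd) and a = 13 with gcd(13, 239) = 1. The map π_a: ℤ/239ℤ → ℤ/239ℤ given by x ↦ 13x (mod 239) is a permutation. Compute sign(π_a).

-1

Orbit of 74 under x↦13x: [74, 6, 78, 58, 37, 3, 39]… (length divides ord_239(13)).
Cycle lengths of π_13 on ℤ/239ℤ: [238, 1]; 2 cycles in total.
sign(π) = (−1)^{n − #cycles} = (−1)^{239−2} = (−1)^237 = -1.
Zolotarev: (13|239) = -1, matching the cycle-count sign.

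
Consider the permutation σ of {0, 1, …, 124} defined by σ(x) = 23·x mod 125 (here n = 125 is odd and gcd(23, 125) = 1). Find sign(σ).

Trace 39: π^k(39) = [39, 22, 6, 13, 49, 2, 46] for k=0..6.
Decompose π into cycles: lengths [100, 20, 4, 1] (4 cycles, including the fixed point 0).
n − c = 125 − 4 = 121; sign = (−1)^121 = -1.

-1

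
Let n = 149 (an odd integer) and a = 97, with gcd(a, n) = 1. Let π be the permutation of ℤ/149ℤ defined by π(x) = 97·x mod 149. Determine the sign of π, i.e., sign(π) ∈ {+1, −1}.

Trace 45: π^k(45) = [45, 44, 96, 74, 26, 138, 125] for k=0..6.
π_97 has 2 disjoint cycles with lengths [148, 1] on {0,…,148}.
With 2 cycles on 149 points, sign = (−1)^{149−2} = -1.
(97|149)_J = -1 (Zolotarev's lemma cross-check).

-1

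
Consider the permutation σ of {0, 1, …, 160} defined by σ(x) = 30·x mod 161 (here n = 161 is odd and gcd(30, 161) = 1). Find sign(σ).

-1

Start at x=130: 130 → 36 → 114 → 39 → 43 → 2 → 60 → … (one orbit).
Cycle type of π: 66×2 + 22 + 3×2 + 1; total 6 cycles.
161 − 6 = 155 transpositions; sign(π) = (−1)^155 = -1.
The Jacobi symbol (30|161) = -1 (Zolotarev) agrees.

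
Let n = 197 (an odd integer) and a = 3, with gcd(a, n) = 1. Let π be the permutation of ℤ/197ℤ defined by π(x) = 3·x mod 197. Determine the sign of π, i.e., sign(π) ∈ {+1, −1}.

Trace 43: π^k(43) = [43, 129, 190, 176, 134, 8, 24] for k=0..6.
2 cycles of lengths [196, 1].
n − c = 197 − 2 = 195; sign = (−1)^195 = -1.

-1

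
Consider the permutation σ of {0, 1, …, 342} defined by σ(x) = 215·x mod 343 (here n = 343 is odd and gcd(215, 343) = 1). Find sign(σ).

-1

Orbit of 293 under x↦215x: [293, 226, 227, 99, 19, 312, 195]… (length divides ord_343(215)).
Cycle lengths of π_215 on ℤ/343ℤ: [42, 42, 42, 42, 42, 42, 42, 6, 6, 6, 6, 6, 6, 6, 6, 1]; 16 cycles in total.
Σ(ℓ_i−1) = 343−16 = 327; sign = (−1)^327 = -1.
Via Zolotarev, sign(π_{215}) = (215|343) = -1.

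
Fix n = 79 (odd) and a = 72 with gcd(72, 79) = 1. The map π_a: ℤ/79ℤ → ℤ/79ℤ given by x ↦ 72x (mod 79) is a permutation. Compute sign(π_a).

+1

Start at x=45: 45 → 1 → 72 → 49 → 52 → 31 → 20 → … (one orbit).
3 cycles of lengths [39, 39, 1].
3 cycles on 79: each ℓ→(−1)^(ℓ−1), product (−1)^76 = +1.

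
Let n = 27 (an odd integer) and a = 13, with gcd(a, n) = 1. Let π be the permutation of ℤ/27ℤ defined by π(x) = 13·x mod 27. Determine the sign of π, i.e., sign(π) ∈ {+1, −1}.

+1

Trace 4: π^k(4) = [4, 25, 1, 13, 7, 10, 22] for k=0..6.
The orbit structure of x ↦ 13x mod 27: 7 orbits of sizes [9, 9, 3, 3, 1, 1, 1].
27 − 7 = 20 transpositions; sign(π) = (−1)^20 = +1.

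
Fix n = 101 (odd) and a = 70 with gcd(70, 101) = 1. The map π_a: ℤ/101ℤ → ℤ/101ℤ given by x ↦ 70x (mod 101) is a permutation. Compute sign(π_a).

+1

Trace 14: π^k(14) = [14, 71, 21, 56, 82, 84, 22] for k=0..6.
Decompose π into cycles: lengths [50, 50, 1] (3 cycles, including the fixed point 0).
With 3 cycles on 101 points, sign = (−1)^{101−3} = +1.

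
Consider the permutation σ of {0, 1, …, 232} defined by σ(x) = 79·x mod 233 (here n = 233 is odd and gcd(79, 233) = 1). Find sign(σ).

Start at x=95: 95 → 49 → 143 → 113 → 73 → 175 → 78 → … (one orbit).
2 cycles of lengths [232, 1].
Σ(ℓ_i−1) = 233−2 = 231; sign = (−1)^231 = -1.

-1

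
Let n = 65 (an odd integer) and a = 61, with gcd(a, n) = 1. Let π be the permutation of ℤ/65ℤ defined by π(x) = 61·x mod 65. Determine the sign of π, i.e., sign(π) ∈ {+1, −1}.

+1

Trace 61: π^k(61) = [61, 16, 1] for k=0..2.
Decompose π into cycles: lengths [3, 3, 3, 3, 3, 3, 3, 3, 3, 3, 3, 3, 3, 3, 3, 3, 3, 3, 3, 3, 1, 1, 1, 1, 1] (25 cycles, including the fixed point 0).
With 25 cycles on 65 points, sign = (−1)^{65−25} = +1.
Check: (61/65) = +1 by Zolotarev.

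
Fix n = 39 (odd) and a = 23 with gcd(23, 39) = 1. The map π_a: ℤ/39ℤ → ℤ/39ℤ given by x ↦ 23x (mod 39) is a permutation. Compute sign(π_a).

-1

Trace 1: π^k(1) = [1, 23, 22, 38, 16, 17] for k=0..5.
Decompose π into cycles: lengths [6, 6, 6, 6, 6, 6, 2, 1] (8 cycles, including the fixed point 0).
n − c = 39 − 8 = 31; sign = (−1)^31 = -1.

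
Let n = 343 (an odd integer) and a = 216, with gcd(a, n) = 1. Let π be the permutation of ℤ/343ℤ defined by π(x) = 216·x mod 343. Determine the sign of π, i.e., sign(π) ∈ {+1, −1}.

Orbit of 139 under x↦216x: [139, 183, 83, 92, 321, 50, 167]… (length divides ord_343(216)).
10 cycles of lengths [98, 98, 98, 14, 14, 14, 2, 2, 2, 1].
n − c = 343 − 10 = 333; sign = (−1)^333 = -1.

-1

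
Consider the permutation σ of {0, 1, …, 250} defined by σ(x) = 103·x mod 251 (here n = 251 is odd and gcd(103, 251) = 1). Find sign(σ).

+1

Trace 91: π^k(91) = [91, 86, 73, 240, 122, 16, 142] for k=0..6.
The orbit structure of x ↦ 103x mod 251: 3 orbits of sizes [125, 125, 1].
n − c = 251 − 3 = 248; sign = (−1)^248 = +1.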